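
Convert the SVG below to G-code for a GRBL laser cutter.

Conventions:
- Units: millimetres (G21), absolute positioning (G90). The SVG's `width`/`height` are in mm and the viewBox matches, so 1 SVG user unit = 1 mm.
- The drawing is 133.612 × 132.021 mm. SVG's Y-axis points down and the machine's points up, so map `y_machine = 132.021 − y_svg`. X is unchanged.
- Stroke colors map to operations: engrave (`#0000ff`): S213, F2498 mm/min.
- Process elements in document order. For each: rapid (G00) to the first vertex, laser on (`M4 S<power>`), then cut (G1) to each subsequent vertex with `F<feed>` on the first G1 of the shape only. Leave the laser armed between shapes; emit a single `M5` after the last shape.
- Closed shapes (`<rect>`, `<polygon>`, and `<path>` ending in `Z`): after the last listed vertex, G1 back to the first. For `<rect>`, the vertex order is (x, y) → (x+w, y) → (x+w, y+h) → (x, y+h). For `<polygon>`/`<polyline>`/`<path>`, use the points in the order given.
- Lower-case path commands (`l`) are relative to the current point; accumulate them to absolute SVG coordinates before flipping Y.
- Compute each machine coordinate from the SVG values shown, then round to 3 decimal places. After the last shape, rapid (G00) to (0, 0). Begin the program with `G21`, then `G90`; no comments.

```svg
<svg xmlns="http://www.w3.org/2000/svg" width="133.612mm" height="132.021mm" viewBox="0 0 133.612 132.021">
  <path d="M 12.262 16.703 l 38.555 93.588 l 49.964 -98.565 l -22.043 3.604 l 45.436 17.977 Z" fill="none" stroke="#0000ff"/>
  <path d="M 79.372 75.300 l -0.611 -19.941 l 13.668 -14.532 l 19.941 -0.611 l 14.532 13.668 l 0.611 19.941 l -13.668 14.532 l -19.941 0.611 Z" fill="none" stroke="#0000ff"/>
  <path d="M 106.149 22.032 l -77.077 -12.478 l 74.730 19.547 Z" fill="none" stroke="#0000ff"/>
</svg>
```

G21
G90
G00 X12.262 Y115.318
M4 S213
G1 X50.817 Y21.730 F2498
G1 X100.781 Y120.295
G1 X78.738 Y116.691
G1 X124.174 Y98.714
G1 X12.262 Y115.318
G00 X79.372 Y56.721
M4 S213
G1 X78.761 Y76.662 F2498
G1 X92.429 Y91.194
G1 X112.370 Y91.805
G1 X126.902 Y78.137
G1 X127.513 Y58.196
G1 X113.845 Y43.664
G1 X93.904 Y43.053
G1 X79.372 Y56.721
G00 X106.149 Y109.989
M4 S213
G1 X29.072 Y122.467 F2498
G1 X103.802 Y102.920
G1 X106.149 Y109.989
M5
G00 X0.000 Y0.000

viewBox `0 0 133.612 132.021` with mm width/height → 1 unit = 1 mm. Flip: y_m = 132.021 − y_svg.

**Shape 1** — `<path>` closed polygon, stroke `#0000ff` → engrave (S213, F2498). Machine vertices: (12.262,115.318) → (50.817,21.730) → (100.781,120.295) → (78.738,116.691) → (124.174,98.714) → (12.262,115.318). Closed: final G1 returns to the first vertex.

**Shape 2** — `<path>` regular polygon, stroke `#0000ff` → engrave (S213, F2498). Machine vertices: (79.372,56.721) → (78.761,76.662) → (92.429,91.194) → (112.370,91.805) → (126.902,78.137) → (127.513,58.196) → (113.845,43.664) → (93.904,43.053) → (79.372,56.721). Closed: final G1 returns to the first vertex.

**Shape 3** — `<path>` closed polygon, stroke `#0000ff` → engrave (S213, F2498). Machine vertices: (106.149,109.989) → (29.072,122.467) → (103.802,102.920) → (106.149,109.989). Closed: final G1 returns to the first vertex.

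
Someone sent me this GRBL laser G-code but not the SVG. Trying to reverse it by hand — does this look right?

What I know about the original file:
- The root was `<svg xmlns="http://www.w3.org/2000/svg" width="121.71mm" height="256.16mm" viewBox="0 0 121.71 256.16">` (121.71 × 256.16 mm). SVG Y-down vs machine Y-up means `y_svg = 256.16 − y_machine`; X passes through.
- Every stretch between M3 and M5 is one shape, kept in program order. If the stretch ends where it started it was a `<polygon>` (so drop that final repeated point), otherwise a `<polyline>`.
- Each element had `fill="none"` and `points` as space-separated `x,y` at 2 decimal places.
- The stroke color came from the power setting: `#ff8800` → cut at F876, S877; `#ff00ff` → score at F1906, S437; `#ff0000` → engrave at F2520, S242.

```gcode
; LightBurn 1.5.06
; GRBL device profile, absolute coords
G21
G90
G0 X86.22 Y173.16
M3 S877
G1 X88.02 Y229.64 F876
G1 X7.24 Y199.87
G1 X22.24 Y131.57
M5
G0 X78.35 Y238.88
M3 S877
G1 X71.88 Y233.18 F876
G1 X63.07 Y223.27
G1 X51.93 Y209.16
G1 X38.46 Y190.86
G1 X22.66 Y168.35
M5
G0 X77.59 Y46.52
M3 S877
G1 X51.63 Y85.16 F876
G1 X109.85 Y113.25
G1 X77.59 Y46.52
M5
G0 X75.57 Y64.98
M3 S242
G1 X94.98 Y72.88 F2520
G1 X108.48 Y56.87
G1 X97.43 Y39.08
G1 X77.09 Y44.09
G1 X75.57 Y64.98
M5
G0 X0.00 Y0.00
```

Each laser-on run becomes one SVG element. Flip Y back into SVG space with y_svg = 256.16 − y_machine.

Run 1: S877 ⇒ cut layer `#ff8800`. The run is open, so emit a `<polyline>` with points (Y-flipped): 86.22,83.00 88.02,26.52 7.24,56.29 22.24,124.59.

Run 2: the run's S877 means `#ff8800` (cut). The run is open, so emit a `<polyline>` with points (Y-flipped): 78.35,17.28 71.88,22.98 63.07,32.89 51.93,47.00 38.46,65.30 22.66,87.81.

Run 3: power S877 maps to stroke `#ff8800` (cut). The run returns to its start, so emit a `<polygon>` with points (Y-flipped): 77.59,209.64 51.63,171.00 109.85,142.91.

Run 4: the run's S242 means `#ff0000` (engrave). The run returns to its start, so emit a `<polygon>` with points (Y-flipped): 75.57,191.18 94.98,183.28 108.48,199.29 97.43,217.08 77.09,212.07.

<svg xmlns="http://www.w3.org/2000/svg" width="121.71mm" height="256.16mm" viewBox="0 0 121.71 256.16">
  <polyline points="86.22,83.00 88.02,26.52 7.24,56.29 22.24,124.59" fill="none" stroke="#ff8800"/>
  <polyline points="78.35,17.28 71.88,22.98 63.07,32.89 51.93,47.00 38.46,65.30 22.66,87.81" fill="none" stroke="#ff8800"/>
  <polygon points="77.59,209.64 51.63,171.00 109.85,142.91" fill="none" stroke="#ff8800"/>
  <polygon points="75.57,191.18 94.98,183.28 108.48,199.29 97.43,217.08 77.09,212.07" fill="none" stroke="#ff0000"/>
</svg>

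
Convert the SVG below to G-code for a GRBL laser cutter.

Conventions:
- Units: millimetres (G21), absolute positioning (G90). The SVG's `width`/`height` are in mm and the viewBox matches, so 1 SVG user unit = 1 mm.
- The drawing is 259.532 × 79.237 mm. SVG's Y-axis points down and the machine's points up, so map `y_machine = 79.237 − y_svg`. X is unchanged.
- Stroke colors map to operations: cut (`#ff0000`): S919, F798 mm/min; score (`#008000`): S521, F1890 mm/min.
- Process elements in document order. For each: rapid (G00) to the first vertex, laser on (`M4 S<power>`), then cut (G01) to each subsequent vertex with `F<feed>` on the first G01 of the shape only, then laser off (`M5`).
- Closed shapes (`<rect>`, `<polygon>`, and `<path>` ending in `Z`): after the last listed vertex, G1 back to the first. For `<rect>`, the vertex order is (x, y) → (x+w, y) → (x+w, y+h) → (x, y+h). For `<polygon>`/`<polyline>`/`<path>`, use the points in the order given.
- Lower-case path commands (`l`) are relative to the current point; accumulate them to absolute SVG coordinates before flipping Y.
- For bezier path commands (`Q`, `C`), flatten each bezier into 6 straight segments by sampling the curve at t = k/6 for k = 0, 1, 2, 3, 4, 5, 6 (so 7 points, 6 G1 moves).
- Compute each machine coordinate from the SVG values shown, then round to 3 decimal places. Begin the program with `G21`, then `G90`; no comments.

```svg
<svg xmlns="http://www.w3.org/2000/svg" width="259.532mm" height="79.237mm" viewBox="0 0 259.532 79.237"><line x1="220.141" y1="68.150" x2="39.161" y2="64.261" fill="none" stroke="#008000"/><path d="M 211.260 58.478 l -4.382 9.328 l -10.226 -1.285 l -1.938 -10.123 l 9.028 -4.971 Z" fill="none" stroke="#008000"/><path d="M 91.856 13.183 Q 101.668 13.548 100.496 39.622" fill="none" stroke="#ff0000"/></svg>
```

1 u = 1 mm; y_m = 79.237 − y.

[1] `<line>` line segment, #008000→score S521 F1890: (220.141,11.087) → (39.161,14.976)

[2] `<path>` regular polygon, #008000→score S521 F1890: (211.260,20.759) → (206.878,11.431) → (196.652,12.716) → (194.714,22.839) → (203.742,27.810) → (211.260,20.759) (closed)

[3] `<path>` quadratic bezier, #ff0000→cut S919 F798: (91.856,66.054) → (94.822,65.218) → (97.177,62.954) → (98.922,59.262) → (100.057,54.141) → (100.582,47.592) → (100.496,39.615)

G21
G90
G00 X220.141 Y11.087
M4 S521
G01 X39.161 Y14.976 F1890
M5
G00 X211.260 Y20.759
M4 S521
G01 X206.878 Y11.431 F1890
G01 X196.652 Y12.716
G01 X194.714 Y22.839
G01 X203.742 Y27.810
G01 X211.260 Y20.759
M5
G00 X91.856 Y66.054
M4 S919
G01 X94.822 Y65.218 F798
G01 X97.177 Y62.954
G01 X98.922 Y59.262
G01 X100.057 Y54.141
G01 X100.582 Y47.592
G01 X100.496 Y39.615
M5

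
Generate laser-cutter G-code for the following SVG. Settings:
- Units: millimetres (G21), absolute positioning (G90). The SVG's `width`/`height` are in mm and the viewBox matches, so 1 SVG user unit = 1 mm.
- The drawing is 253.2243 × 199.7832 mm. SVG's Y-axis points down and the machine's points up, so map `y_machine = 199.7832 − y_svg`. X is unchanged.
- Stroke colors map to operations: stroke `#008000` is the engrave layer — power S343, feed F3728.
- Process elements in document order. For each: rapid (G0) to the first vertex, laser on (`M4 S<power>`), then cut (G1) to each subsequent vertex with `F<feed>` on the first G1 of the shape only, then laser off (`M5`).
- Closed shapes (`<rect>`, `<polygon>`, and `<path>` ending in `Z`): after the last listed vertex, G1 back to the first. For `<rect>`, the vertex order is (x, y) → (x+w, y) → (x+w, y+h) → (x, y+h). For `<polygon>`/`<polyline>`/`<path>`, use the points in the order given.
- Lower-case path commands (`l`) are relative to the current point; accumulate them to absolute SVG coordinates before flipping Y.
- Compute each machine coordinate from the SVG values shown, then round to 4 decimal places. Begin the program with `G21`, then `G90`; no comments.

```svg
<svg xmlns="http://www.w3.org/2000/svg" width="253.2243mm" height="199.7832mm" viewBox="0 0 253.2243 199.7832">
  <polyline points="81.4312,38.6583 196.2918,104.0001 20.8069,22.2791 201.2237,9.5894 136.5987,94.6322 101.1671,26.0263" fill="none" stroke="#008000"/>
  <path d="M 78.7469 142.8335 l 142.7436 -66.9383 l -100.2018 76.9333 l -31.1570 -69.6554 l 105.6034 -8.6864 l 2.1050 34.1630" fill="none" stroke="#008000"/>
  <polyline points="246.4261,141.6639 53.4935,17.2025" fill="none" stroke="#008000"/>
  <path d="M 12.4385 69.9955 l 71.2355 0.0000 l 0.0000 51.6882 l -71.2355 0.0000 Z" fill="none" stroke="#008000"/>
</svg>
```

G21
G90
G0 X81.4312 Y161.1249
M4 S343
G1 X196.2918 Y95.7831 F3728
G1 X20.8069 Y177.5041
G1 X201.2237 Y190.1938
G1 X136.5987 Y105.1510
G1 X101.1671 Y173.7569
M5
G0 X78.7469 Y56.9497
M4 S343
G1 X221.4905 Y123.8880 F3728
G1 X121.2887 Y46.9547
G1 X90.1317 Y116.6101
G1 X195.7351 Y125.2965
G1 X197.8401 Y91.1335
M5
G0 X246.4261 Y58.1193
M4 S343
G1 X53.4935 Y182.5807 F3728
M5
G0 X12.4385 Y129.7877
M4 S343
G1 X83.6740 Y129.7877 F3728
G1 X83.6740 Y78.0995
G1 X12.4385 Y78.0995
G1 X12.4385 Y129.7877
M5

Since the viewBox matches the mm dimensions, user units are millimetres directly. The only transform is the Y-flip y_m = 199.7832 − y_svg.

Shape 1 is a open polyline drawn with `<polyline>`. Its stroke #008000 means engrave at S343, F3728. After flipping Y the toolpath is (81.4312,161.1249) → (196.2918,95.7831) → (20.8069,177.5041) → (201.2237,190.1938) → (136.5987,105.1510) → (101.1671,173.7569).

Shape 2 is a open polyline drawn with `<path>`. Its stroke #008000 means engrave at S343, F3728. After flipping Y the toolpath is (78.7469,56.9497) → (221.4905,123.8880) → (121.2887,46.9547) → (90.1317,116.6101) → (195.7351,125.2965) → (197.8401,91.1335).

Shape 3 is a line segment drawn with `<polyline>`. Its stroke #008000 means engrave at S343, F3728. After flipping Y the toolpath is (246.4261,58.1193) → (53.4935,182.5807).

Shape 4 is a rectangle drawn with `<path>`. Its stroke #008000 means engrave at S343, F3728. After flipping Y the toolpath is (12.4385,129.7877) → (83.6740,129.7877) → (83.6740,78.0995) → (12.4385,78.0995) → (12.4385,129.7877), returning to the start.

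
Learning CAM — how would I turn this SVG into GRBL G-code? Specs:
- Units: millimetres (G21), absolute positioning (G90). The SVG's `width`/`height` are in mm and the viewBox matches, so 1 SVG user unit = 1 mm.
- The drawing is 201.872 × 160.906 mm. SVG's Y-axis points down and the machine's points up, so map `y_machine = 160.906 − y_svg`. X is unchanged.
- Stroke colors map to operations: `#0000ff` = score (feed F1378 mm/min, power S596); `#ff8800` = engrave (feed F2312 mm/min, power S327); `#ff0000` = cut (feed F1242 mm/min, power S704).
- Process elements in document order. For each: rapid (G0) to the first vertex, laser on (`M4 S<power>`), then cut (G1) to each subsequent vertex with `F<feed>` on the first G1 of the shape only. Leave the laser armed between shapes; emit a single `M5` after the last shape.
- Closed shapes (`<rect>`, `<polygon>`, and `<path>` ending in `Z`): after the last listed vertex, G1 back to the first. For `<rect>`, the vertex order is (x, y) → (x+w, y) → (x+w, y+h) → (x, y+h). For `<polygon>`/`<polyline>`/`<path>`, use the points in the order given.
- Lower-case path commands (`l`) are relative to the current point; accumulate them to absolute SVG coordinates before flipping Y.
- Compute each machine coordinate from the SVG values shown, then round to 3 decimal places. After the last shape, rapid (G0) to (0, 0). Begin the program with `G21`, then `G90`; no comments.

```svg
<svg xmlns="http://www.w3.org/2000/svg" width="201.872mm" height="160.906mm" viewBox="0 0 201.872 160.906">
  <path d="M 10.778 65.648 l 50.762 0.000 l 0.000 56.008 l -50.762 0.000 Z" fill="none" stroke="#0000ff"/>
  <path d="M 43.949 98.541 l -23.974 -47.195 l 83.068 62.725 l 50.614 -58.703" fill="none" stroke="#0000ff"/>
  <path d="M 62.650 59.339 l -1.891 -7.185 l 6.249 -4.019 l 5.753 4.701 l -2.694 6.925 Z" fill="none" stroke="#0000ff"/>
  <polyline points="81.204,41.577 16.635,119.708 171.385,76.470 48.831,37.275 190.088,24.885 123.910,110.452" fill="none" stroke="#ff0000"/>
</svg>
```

1 u = 1 mm; y_m = 160.906 − y.

[1] `<path>` rectangle, #0000ff→score S596 F1378: (10.778,95.258) → (61.540,95.258) → (61.540,39.250) → (10.778,39.250) → (10.778,95.258) (closed)

[2] `<path>` open polyline, #0000ff→score S596 F1378: (43.949,62.365) → (19.975,109.560) → (103.043,46.835) → (153.657,105.538)

[3] `<path>` regular polygon, #0000ff→score S596 F1378: (62.650,101.567) → (60.759,108.752) → (67.008,112.771) → (72.761,108.070) → (70.067,101.145) → (62.650,101.567) (closed)

[4] `<polyline>` open polyline, #ff0000→cut S704 F1242: (81.204,119.329) → (16.635,41.198) → (171.385,84.436) → (48.831,123.631) → (190.088,136.021) → (123.910,50.454)

G21
G90
G0 X10.778 Y95.258
M4 S596
G1 X61.540 Y95.258 F1378
G1 X61.540 Y39.250
G1 X10.778 Y39.250
G1 X10.778 Y95.258
G0 X43.949 Y62.365
M4 S596
G1 X19.975 Y109.560 F1378
G1 X103.043 Y46.835
G1 X153.657 Y105.538
G0 X62.650 Y101.567
M4 S596
G1 X60.759 Y108.752 F1378
G1 X67.008 Y112.771
G1 X72.761 Y108.070
G1 X70.067 Y101.145
G1 X62.650 Y101.567
G0 X81.204 Y119.329
M4 S704
G1 X16.635 Y41.198 F1242
G1 X171.385 Y84.436
G1 X48.831 Y123.631
G1 X190.088 Y136.021
G1 X123.910 Y50.454
M5
G0 X0.000 Y0.000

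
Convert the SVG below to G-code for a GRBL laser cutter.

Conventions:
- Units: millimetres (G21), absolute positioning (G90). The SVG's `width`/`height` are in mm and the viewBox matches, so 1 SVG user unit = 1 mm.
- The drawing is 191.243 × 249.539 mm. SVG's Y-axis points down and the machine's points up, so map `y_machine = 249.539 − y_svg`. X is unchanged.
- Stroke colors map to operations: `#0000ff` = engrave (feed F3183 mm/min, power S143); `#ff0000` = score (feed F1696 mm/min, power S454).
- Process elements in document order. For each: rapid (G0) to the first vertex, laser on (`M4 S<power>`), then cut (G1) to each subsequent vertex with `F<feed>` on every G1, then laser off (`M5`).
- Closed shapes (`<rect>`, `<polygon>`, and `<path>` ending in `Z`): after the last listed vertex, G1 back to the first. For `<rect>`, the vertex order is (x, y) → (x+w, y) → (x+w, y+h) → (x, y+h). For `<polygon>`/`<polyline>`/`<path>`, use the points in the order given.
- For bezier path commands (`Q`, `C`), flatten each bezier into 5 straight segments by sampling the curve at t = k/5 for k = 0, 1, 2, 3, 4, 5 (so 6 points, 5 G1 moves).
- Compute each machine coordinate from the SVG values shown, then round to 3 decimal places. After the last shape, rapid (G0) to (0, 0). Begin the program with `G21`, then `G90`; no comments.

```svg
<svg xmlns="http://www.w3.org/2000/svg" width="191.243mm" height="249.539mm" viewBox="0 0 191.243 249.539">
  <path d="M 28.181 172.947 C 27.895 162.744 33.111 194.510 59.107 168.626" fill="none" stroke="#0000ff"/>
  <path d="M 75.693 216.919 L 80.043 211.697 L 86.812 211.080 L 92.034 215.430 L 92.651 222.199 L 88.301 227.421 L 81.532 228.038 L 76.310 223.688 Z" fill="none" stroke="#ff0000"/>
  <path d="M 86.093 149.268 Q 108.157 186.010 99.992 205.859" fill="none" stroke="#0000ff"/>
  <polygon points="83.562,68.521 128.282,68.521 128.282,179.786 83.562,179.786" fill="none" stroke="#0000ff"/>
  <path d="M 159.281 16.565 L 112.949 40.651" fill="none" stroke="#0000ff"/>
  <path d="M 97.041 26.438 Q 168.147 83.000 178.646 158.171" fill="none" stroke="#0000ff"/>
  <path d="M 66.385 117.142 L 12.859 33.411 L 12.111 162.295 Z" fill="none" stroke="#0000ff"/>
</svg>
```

viewBox `0 0 191.243 249.539` with mm width/height → 1 unit = 1 mm. Flip: y_m = 249.539 − y_svg.

**Shape 1** — `<path>` cubic bezier, stroke `#0000ff` → engrave (S143, F3183). Control points (SVG): P0=(28.181,172.947), P1=(27.895,162.744), P2=(33.111,194.510), P3=(59.107,168.626); sampled at t=k/5. Machine vertices: (28.181,76.592) → (28.792,78.474) → (31.457,75.066) → (36.908,71.149) → (45.881,71.504) → (59.107,80.913). Open path.

**Shape 2** — `<path>` regular polygon, stroke `#ff0000` → score (S454, F1696). Machine vertices: (75.693,32.620) → (80.043,37.842) → (86.812,38.459) → (92.034,34.109) → (92.651,27.340) → (88.301,22.118) → (81.532,21.501) → (76.310,25.851) → (75.693,32.620). Closed: final G1 returns to the first vertex.

**Shape 3** — `<path>` quadratic bezier, stroke `#0000ff` → engrave (S143, F3183). Control points (SVG): P0=(86.093,149.268), P1=(108.157,186.010), P2=(99.992,205.859); sampled at t=k/5. Machine vertices: (86.093,100.271) → (93.709,86.250) → (98.908,73.580) → (101.687,62.262) → (102.049,52.295) → (99.992,43.680). Open path.

**Shape 4** — `<polygon>` rectangle, stroke `#0000ff` → engrave (S143, F3183). Machine vertices: (83.562,181.018) → (128.282,181.018) → (128.282,69.753) → (83.562,69.753) → (83.562,181.018). Closed: final G1 returns to the first vertex.

**Shape 5** — `<path>` line segment, stroke `#0000ff` → engrave (S143, F3183). Machine vertices: (159.281,232.974) → (112.949,208.888). Open path.

**Shape 6** — `<path>` quadratic bezier, stroke `#0000ff` → engrave (S143, F3183). Control points (SVG): P0=(97.041,26.438), P1=(168.147,83.000), P2=(178.646,158.171); sampled at t=k/5. Machine vertices: (97.041,223.101) → (123.059,199.732) → (144.229,174.874) → (160.550,148.527) → (172.022,120.692) → (178.646,91.368). Open path.

**Shape 7** — `<path>` closed polygon, stroke `#0000ff` → engrave (S143, F3183). Machine vertices: (66.385,132.397) → (12.859,216.128) → (12.111,87.244) → (66.385,132.397). Closed: final G1 returns to the first vertex.

G21
G90
G0 X28.181 Y76.592
M4 S143
G1 X28.792 Y78.474 F3183
G1 X31.457 Y75.066 F3183
G1 X36.908 Y71.149 F3183
G1 X45.881 Y71.504 F3183
G1 X59.107 Y80.913 F3183
M5
G0 X75.693 Y32.620
M4 S454
G1 X80.043 Y37.842 F1696
G1 X86.812 Y38.459 F1696
G1 X92.034 Y34.109 F1696
G1 X92.651 Y27.340 F1696
G1 X88.301 Y22.118 F1696
G1 X81.532 Y21.501 F1696
G1 X76.310 Y25.851 F1696
G1 X75.693 Y32.620 F1696
M5
G0 X86.093 Y100.271
M4 S143
G1 X93.709 Y86.250 F3183
G1 X98.908 Y73.580 F3183
G1 X101.687 Y62.262 F3183
G1 X102.049 Y52.295 F3183
G1 X99.992 Y43.680 F3183
M5
G0 X83.562 Y181.018
M4 S143
G1 X128.282 Y181.018 F3183
G1 X128.282 Y69.753 F3183
G1 X83.562 Y69.753 F3183
G1 X83.562 Y181.018 F3183
M5
G0 X159.281 Y232.974
M4 S143
G1 X112.949 Y208.888 F3183
M5
G0 X97.041 Y223.101
M4 S143
G1 X123.059 Y199.732 F3183
G1 X144.229 Y174.874 F3183
G1 X160.550 Y148.527 F3183
G1 X172.022 Y120.692 F3183
G1 X178.646 Y91.368 F3183
M5
G0 X66.385 Y132.397
M4 S143
G1 X12.859 Y216.128 F3183
G1 X12.111 Y87.244 F3183
G1 X66.385 Y132.397 F3183
M5
G0 X0.000 Y0.000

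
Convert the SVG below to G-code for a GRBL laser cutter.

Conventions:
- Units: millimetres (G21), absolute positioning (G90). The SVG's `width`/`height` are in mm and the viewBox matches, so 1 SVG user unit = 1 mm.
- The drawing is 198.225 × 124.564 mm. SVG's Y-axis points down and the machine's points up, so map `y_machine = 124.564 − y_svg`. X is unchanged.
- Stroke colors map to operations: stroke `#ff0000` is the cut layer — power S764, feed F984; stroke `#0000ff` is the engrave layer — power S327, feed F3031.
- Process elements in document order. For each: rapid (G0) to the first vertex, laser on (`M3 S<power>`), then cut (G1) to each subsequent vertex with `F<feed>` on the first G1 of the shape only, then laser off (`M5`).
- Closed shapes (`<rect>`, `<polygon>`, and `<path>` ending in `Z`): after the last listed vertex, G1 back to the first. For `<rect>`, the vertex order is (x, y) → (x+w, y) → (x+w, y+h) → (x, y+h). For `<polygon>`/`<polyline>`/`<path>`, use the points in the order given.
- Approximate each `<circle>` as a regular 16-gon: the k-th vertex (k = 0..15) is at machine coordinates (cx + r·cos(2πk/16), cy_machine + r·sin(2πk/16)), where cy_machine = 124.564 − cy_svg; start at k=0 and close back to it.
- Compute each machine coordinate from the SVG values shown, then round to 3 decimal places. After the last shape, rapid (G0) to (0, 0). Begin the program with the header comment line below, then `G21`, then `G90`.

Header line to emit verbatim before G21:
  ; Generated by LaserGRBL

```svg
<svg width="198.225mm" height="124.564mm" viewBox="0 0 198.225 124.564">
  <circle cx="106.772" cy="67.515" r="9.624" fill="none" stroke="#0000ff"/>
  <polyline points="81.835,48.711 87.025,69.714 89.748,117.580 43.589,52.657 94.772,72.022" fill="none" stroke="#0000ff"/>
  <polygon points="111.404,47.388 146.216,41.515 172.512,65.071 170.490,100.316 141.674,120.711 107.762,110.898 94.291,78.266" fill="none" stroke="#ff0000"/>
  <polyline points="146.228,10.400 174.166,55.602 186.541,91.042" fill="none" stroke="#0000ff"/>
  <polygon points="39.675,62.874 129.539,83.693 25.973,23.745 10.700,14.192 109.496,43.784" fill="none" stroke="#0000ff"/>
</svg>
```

viewBox `0 0 198.225 124.564` with mm width/height → 1 unit = 1 mm. Flip: y_m = 124.564 − y_svg.

**Shape 1** — `<circle>` circle, stroke `#0000ff` → engrave (S327, F3031). Machine vertices: (116.396,57.049) → (115.663,60.732) → (113.577,63.854) → (110.455,65.940) → (106.772,66.673) → (103.089,65.940) → (99.967,63.854) → (97.881,60.732) → (97.148,57.049) → (97.881,53.366) → (99.967,50.244) → (103.089,48.158) → (106.772,47.425) → (110.455,48.158) → (113.577,50.244) → (115.663,53.366) → (116.396,57.049). Closed: final G1 returns to the first vertex.

**Shape 2** — `<polyline>` open polyline, stroke `#0000ff` → engrave (S327, F3031). Machine vertices: (81.835,75.853) → (87.025,54.850) → (89.748,6.984) → (43.589,71.907) → (94.772,52.542). Open path.

**Shape 3** — `<polygon>` regular polygon, stroke `#ff0000` → cut (S764, F984). Machine vertices: (111.404,77.176) → (146.216,83.049) → (172.512,59.493) → (170.490,24.248) → (141.674,3.853) → (107.762,13.666) → (94.291,46.298) → (111.404,77.176). Closed: final G1 returns to the first vertex.

**Shape 4** — `<polyline>` open polyline, stroke `#0000ff` → engrave (S327, F3031). Machine vertices: (146.228,114.164) → (174.166,68.962) → (186.541,33.522). Open path.

**Shape 5** — `<polygon>` closed polygon, stroke `#0000ff` → engrave (S327, F3031). Machine vertices: (39.675,61.690) → (129.539,40.871) → (25.973,100.819) → (10.700,110.372) → (109.496,80.780) → (39.675,61.690). Closed: final G1 returns to the first vertex.

; Generated by LaserGRBL
G21
G90
G0 X116.396 Y57.049
M3 S327
G1 X115.663 Y60.732 F3031
G1 X113.577 Y63.854
G1 X110.455 Y65.940
G1 X106.772 Y66.673
G1 X103.089 Y65.940
G1 X99.967 Y63.854
G1 X97.881 Y60.732
G1 X97.148 Y57.049
G1 X97.881 Y53.366
G1 X99.967 Y50.244
G1 X103.089 Y48.158
G1 X106.772 Y47.425
G1 X110.455 Y48.158
G1 X113.577 Y50.244
G1 X115.663 Y53.366
G1 X116.396 Y57.049
M5
G0 X81.835 Y75.853
M3 S327
G1 X87.025 Y54.850 F3031
G1 X89.748 Y6.984
G1 X43.589 Y71.907
G1 X94.772 Y52.542
M5
G0 X111.404 Y77.176
M3 S764
G1 X146.216 Y83.049 F984
G1 X172.512 Y59.493
G1 X170.490 Y24.248
G1 X141.674 Y3.853
G1 X107.762 Y13.666
G1 X94.291 Y46.298
G1 X111.404 Y77.176
M5
G0 X146.228 Y114.164
M3 S327
G1 X174.166 Y68.962 F3031
G1 X186.541 Y33.522
M5
G0 X39.675 Y61.690
M3 S327
G1 X129.539 Y40.871 F3031
G1 X25.973 Y100.819
G1 X10.700 Y110.372
G1 X109.496 Y80.780
G1 X39.675 Y61.690
M5
G0 X0.000 Y0.000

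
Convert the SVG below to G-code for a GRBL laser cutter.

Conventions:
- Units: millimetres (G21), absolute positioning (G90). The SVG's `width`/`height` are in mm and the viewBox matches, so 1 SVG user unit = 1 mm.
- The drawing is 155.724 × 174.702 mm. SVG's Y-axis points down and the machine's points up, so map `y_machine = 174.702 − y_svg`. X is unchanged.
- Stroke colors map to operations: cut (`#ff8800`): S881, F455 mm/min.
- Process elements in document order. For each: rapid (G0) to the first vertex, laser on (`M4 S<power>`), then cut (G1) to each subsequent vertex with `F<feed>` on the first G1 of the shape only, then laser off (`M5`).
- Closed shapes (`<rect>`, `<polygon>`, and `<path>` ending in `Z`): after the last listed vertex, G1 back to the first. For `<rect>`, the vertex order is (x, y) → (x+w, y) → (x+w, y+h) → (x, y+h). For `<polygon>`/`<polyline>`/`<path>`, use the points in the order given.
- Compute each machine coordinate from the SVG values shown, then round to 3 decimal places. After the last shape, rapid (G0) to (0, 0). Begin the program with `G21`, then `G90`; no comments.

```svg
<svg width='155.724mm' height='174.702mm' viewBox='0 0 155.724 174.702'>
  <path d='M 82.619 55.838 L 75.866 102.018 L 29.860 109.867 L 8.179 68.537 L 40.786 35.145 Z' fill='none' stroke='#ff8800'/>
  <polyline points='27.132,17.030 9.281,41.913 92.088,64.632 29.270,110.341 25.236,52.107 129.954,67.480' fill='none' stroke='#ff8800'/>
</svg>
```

Since the viewBox matches the mm dimensions, user units are millimetres directly. The only transform is the Y-flip y_m = 174.702 − y_svg.

Shape 1 is a regular polygon drawn with `<path>`. Its stroke #ff8800 means cut at S881, F455. After flipping Y the toolpath is (82.619,118.864) → (75.866,72.684) → (29.860,64.835) → (8.179,106.165) → (40.786,139.557) → (82.619,118.864), returning to the start.

Shape 2 is a open polyline drawn with `<polyline>`. Its stroke #ff8800 means cut at S881, F455. After flipping Y the toolpath is (27.132,157.672) → (9.281,132.789) → (92.088,110.070) → (29.270,64.361) → (25.236,122.595) → (129.954,107.222).

G21
G90
G0 X82.619 Y118.864
M4 S881
G1 X75.866 Y72.684 F455
G1 X29.860 Y64.835
G1 X8.179 Y106.165
G1 X40.786 Y139.557
G1 X82.619 Y118.864
M5
G0 X27.132 Y157.672
M4 S881
G1 X9.281 Y132.789 F455
G1 X92.088 Y110.070
G1 X29.270 Y64.361
G1 X25.236 Y122.595
G1 X129.954 Y107.222
M5
G0 X0.000 Y0.000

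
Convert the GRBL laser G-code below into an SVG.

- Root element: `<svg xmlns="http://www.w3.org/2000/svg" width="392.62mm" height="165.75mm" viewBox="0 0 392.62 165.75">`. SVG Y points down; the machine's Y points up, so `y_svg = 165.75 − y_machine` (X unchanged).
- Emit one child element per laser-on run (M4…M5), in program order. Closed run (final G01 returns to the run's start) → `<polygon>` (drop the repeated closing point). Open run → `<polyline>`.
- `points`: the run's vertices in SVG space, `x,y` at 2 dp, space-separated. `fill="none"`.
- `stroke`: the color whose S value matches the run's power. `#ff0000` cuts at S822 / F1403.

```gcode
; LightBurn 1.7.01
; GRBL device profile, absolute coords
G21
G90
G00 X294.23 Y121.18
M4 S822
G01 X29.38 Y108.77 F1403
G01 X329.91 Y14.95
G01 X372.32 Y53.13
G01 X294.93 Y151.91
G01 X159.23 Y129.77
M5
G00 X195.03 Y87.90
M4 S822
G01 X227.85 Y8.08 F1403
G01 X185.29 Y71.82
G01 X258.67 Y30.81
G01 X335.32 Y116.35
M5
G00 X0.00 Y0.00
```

y_svg = 165.75 − y_m. Every run uses S822, so all elements get stroke `#ff0000` (cut).

[1] open run; points: 294.23,44.57 29.38,56.98 329.91,150.80 372.32,112.62 294.93,13.84 159.23,35.98

[2] open run; points: 195.03,77.85 227.85,157.67 185.29,93.93 258.67,134.94 335.32,49.40

<svg xmlns="http://www.w3.org/2000/svg" width="392.62mm" height="165.75mm" viewBox="0 0 392.62 165.75">
  <polyline points="294.23,44.57 29.38,56.98 329.91,150.80 372.32,112.62 294.93,13.84 159.23,35.98" fill="none" stroke="#ff0000"/>
  <polyline points="195.03,77.85 227.85,157.67 185.29,93.93 258.67,134.94 335.32,49.40" fill="none" stroke="#ff0000"/>
</svg>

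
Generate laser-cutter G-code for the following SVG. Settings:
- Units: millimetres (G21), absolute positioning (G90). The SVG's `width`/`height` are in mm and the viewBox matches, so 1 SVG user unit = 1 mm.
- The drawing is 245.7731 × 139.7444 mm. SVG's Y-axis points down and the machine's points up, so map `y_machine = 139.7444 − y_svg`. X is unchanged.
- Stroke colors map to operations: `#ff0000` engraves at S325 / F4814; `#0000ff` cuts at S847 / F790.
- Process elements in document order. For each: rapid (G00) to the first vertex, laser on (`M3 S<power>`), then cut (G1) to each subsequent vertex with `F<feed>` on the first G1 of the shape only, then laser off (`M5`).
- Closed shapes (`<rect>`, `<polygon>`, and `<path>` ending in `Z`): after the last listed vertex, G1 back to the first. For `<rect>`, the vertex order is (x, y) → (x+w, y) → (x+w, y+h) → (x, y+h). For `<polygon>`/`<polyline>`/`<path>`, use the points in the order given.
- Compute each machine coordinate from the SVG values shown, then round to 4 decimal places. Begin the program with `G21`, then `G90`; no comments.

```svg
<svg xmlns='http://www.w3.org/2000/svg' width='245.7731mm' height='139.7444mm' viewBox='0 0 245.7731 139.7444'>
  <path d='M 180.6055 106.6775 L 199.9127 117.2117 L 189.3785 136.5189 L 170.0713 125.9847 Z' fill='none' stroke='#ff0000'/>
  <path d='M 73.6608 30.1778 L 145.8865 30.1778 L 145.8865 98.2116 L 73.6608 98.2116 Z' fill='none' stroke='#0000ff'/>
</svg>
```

Since the viewBox matches the mm dimensions, user units are millimetres directly. The only transform is the Y-flip y_m = 139.7444 − y_svg.

Shape 1 is a regular polygon drawn with `<path>`. Its stroke #ff0000 means engrave at S325, F4814. After flipping Y the toolpath is (180.6055,33.0669) → (199.9127,22.5327) → (189.3785,3.2255) → (170.0713,13.7597) → (180.6055,33.0669), returning to the start.

Shape 2 is a rectangle drawn with `<path>`. Its stroke #0000ff means cut at S847, F790. After flipping Y the toolpath is (73.6608,109.5666) → (145.8865,109.5666) → (145.8865,41.5328) → (73.6608,41.5328) → (73.6608,109.5666), returning to the start.

G21
G90
G00 X180.6055 Y33.0669
M3 S325
G1 X199.9127 Y22.5327 F4814
G1 X189.3785 Y3.2255
G1 X170.0713 Y13.7597
G1 X180.6055 Y33.0669
M5
G00 X73.6608 Y109.5666
M3 S847
G1 X145.8865 Y109.5666 F790
G1 X145.8865 Y41.5328
G1 X73.6608 Y41.5328
G1 X73.6608 Y109.5666
M5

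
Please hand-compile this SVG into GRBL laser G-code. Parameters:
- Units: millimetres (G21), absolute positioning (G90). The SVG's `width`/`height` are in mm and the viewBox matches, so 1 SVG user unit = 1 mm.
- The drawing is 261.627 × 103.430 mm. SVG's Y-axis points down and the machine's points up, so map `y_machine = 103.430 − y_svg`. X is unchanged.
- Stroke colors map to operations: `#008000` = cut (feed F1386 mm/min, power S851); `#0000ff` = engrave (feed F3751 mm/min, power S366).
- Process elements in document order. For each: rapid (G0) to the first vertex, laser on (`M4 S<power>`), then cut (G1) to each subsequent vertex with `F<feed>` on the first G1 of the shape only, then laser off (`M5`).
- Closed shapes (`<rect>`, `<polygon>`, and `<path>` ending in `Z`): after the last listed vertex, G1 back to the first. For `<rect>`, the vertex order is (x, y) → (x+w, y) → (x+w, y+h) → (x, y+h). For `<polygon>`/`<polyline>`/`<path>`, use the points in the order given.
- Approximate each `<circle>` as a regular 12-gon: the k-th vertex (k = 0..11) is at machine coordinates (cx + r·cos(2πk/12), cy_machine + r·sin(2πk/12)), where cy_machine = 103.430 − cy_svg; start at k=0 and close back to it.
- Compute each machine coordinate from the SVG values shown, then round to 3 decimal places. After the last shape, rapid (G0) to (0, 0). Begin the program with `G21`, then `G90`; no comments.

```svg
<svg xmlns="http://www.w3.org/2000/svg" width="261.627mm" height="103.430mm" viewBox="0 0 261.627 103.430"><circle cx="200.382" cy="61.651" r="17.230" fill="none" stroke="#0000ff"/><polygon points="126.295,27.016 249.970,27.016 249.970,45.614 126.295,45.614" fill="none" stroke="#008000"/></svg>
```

G21
G90
G0 X217.612 Y41.779
M4 S366
G1 X215.304 Y50.394 F3751
G1 X208.997 Y56.701
G1 X200.382 Y59.009
G1 X191.767 Y56.701
G1 X185.460 Y50.394
G1 X183.152 Y41.779
G1 X185.460 Y33.164
G1 X191.767 Y26.857
G1 X200.382 Y24.549
G1 X208.997 Y26.857
G1 X215.304 Y33.164
G1 X217.612 Y41.779
M5
G0 X126.295 Y76.414
M4 S851
G1 X249.970 Y76.414 F1386
G1 X249.970 Y57.816
G1 X126.295 Y57.816
G1 X126.295 Y76.414
M5
G0 X0.000 Y0.000

viewBox `0 0 261.627 103.430` with mm width/height → 1 unit = 1 mm. Flip: y_m = 103.430 − y_svg.

**Shape 1** — `<circle>` circle, stroke `#0000ff` → engrave (S366, F3751). Machine vertices: (217.612,41.779) → (215.304,50.394) → (208.997,56.701) → (200.382,59.009) → (191.767,56.701) → (185.460,50.394) → (183.152,41.779) → (185.460,33.164) → (191.767,26.857) → (200.382,24.549) → (208.997,26.857) → (215.304,33.164) → (217.612,41.779). Closed: final G1 returns to the first vertex.

**Shape 2** — `<polygon>` rectangle, stroke `#008000` → cut (S851, F1386). Machine vertices: (126.295,76.414) → (249.970,76.414) → (249.970,57.816) → (126.295,57.816) → (126.295,76.414). Closed: final G1 returns to the first vertex.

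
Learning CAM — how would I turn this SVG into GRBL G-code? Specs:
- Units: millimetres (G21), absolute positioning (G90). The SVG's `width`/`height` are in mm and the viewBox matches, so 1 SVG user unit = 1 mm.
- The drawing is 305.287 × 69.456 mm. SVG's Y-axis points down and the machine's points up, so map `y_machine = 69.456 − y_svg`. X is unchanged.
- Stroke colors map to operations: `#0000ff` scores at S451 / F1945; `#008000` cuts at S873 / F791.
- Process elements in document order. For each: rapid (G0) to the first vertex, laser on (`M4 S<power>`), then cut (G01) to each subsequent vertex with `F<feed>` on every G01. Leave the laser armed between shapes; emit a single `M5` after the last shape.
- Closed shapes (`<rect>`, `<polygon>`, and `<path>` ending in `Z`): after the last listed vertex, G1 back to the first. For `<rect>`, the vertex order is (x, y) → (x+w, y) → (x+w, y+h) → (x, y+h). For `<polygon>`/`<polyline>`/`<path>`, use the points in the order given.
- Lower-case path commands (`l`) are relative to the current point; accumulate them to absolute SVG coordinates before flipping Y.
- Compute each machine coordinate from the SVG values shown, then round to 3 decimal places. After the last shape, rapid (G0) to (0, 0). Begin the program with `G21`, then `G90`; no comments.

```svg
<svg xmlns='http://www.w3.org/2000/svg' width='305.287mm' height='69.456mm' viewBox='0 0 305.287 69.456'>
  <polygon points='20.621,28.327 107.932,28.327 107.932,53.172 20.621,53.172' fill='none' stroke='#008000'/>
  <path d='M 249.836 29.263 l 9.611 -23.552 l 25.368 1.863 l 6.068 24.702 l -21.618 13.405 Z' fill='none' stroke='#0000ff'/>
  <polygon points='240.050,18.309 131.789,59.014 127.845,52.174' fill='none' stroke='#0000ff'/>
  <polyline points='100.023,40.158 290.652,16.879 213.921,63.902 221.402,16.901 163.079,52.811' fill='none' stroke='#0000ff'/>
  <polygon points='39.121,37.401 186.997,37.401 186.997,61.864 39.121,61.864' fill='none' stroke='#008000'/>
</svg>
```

G21
G90
G0 X20.621 Y41.129
M4 S873
G01 X107.932 Y41.129 F791
G01 X107.932 Y16.284 F791
G01 X20.621 Y16.284 F791
G01 X20.621 Y41.129 F791
G0 X249.836 Y40.193
M4 S451
G01 X259.447 Y63.745 F1945
G01 X284.815 Y61.882 F1945
G01 X290.883 Y37.180 F1945
G01 X269.265 Y23.775 F1945
G01 X249.836 Y40.193 F1945
G0 X240.050 Y51.147
M4 S451
G01 X131.789 Y10.442 F1945
G01 X127.845 Y17.282 F1945
G01 X240.050 Y51.147 F1945
G0 X100.023 Y29.298
M4 S451
G01 X290.652 Y52.577 F1945
G01 X213.921 Y5.554 F1945
G01 X221.402 Y52.555 F1945
G01 X163.079 Y16.645 F1945
G0 X39.121 Y32.055
M4 S873
G01 X186.997 Y32.055 F791
G01 X186.997 Y7.592 F791
G01 X39.121 Y7.592 F791
G01 X39.121 Y32.055 F791
M5
G0 X0.000 Y0.000

Since the viewBox matches the mm dimensions, user units are millimetres directly. The only transform is the Y-flip y_m = 69.456 − y_svg.

Shape 1 is a rectangle drawn with `<polygon>`. Its stroke #008000 means cut at S873, F791. After flipping Y the toolpath is (20.621,41.129) → (107.932,41.129) → (107.932,16.284) → (20.621,16.284) → (20.621,41.129), returning to the start.

Shape 2 is a regular polygon drawn with `<path>`. Its stroke #0000ff means score at S451, F1945. After flipping Y the toolpath is (249.836,40.193) → (259.447,63.745) → (284.815,61.882) → (290.883,37.180) → (269.265,23.775) → (249.836,40.193), returning to the start.

Shape 3 is a closed polygon drawn with `<polygon>`. Its stroke #0000ff means score at S451, F1945. After flipping Y the toolpath is (240.050,51.147) → (131.789,10.442) → (127.845,17.282) → (240.050,51.147), returning to the start.

Shape 4 is a open polyline drawn with `<polyline>`. Its stroke #0000ff means score at S451, F1945. After flipping Y the toolpath is (100.023,29.298) → (290.652,52.577) → (213.921,5.554) → (221.402,52.555) → (163.079,16.645).

Shape 5 is a rectangle drawn with `<polygon>`. Its stroke #008000 means cut at S873, F791. After flipping Y the toolpath is (39.121,32.055) → (186.997,32.055) → (186.997,7.592) → (39.121,7.592) → (39.121,32.055), returning to the start.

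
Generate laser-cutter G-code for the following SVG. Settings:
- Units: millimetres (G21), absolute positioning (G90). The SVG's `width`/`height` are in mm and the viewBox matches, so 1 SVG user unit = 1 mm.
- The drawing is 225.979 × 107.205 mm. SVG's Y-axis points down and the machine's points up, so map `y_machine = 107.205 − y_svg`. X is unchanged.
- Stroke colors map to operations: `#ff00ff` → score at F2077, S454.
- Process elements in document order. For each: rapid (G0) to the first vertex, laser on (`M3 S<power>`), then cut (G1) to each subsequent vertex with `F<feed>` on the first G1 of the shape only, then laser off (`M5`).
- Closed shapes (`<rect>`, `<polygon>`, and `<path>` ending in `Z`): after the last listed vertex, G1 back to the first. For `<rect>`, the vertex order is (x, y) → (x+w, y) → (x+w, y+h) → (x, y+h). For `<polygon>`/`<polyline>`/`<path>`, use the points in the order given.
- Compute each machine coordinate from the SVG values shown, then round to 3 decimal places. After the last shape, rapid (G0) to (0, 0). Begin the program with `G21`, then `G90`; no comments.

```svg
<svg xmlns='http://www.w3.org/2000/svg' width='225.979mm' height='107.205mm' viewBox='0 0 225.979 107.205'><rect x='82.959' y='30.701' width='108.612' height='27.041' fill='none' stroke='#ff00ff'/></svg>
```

G21
G90
G0 X82.959 Y76.504
M3 S454
G1 X191.571 Y76.504 F2077
G1 X191.571 Y49.463
G1 X82.959 Y49.463
G1 X82.959 Y76.504
M5
G0 X0.000 Y0.000

viewBox `0 0 225.979 107.205` with mm width/height → 1 unit = 1 mm. Flip: y_m = 107.205 − y_svg.

**Shape 1** — `<rect>` rectangle, stroke `#ff00ff` → score (S454, F2077). Machine vertices: (82.959,76.504) → (191.571,76.504) → (191.571,49.463) → (82.959,49.463) → (82.959,76.504). Closed: final G1 returns to the first vertex.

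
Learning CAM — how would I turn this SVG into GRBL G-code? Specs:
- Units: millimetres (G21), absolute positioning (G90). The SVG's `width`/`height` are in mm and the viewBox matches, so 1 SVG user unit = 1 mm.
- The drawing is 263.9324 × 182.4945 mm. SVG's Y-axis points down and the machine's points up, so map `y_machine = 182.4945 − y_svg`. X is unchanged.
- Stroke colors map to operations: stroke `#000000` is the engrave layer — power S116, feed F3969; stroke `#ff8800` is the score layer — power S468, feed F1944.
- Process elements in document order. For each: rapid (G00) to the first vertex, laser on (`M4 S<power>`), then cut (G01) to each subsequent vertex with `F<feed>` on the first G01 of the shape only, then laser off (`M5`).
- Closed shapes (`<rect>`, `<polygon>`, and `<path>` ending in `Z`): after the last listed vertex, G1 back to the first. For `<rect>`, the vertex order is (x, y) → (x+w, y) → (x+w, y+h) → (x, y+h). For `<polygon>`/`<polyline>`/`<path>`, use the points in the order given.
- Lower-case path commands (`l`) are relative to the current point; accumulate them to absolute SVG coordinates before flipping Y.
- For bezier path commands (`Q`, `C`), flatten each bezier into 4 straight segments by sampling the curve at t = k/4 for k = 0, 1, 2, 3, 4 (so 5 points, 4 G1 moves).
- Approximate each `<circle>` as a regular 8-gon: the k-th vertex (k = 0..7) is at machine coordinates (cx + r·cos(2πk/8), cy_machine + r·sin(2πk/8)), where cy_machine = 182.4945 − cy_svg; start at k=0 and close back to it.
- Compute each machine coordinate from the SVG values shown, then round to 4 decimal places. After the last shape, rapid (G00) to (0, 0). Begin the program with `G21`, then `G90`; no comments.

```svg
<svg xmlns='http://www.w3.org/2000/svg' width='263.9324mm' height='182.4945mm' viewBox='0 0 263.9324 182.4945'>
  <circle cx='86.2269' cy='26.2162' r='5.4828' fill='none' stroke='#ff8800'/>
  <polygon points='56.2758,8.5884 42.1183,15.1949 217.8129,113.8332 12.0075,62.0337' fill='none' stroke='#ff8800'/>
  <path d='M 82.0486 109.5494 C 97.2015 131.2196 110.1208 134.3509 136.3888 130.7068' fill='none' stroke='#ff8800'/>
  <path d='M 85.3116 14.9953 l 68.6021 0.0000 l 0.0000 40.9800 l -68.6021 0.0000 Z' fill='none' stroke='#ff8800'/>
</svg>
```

G21
G90
G00 X91.7097 Y156.2783
M4 S468
G01 X90.1038 Y160.1552 F1944
G01 X86.2269 Y161.7611
G01 X82.3500 Y160.1552
G01 X80.7441 Y156.2783
G01 X82.3500 Y152.4014
G01 X86.2269 Y150.7955
G01 X90.1038 Y152.4014
G01 X91.7097 Y156.2783
M5
G00 X56.2758 Y173.9061
M4 S468
G01 X42.1183 Y167.2996 F1944
G01 X217.8129 Y68.6613
G01 X12.0075 Y120.4608
G01 X56.2758 Y173.9061
M5
G00 X82.0486 Y72.9451
M4 S468
G01 X93.2379 Y59.9847 F1944
G01 X105.0505 Y52.8735
G01 X118.9472 Y50.5088
G01 X136.3888 Y51.7877
M5
G00 X85.3116 Y167.4992
M4 S468
G01 X153.9137 Y167.4992 F1944
G01 X153.9137 Y126.5192
G01 X85.3116 Y126.5192
G01 X85.3116 Y167.4992
M5
G00 X0.0000 Y0.0000

1 u = 1 mm; y_m = 182.4945 − y.

[1] `<circle>` circle, #ff8800→score S468 F1944: (91.7097,156.2783) → (90.1038,160.1552) → (86.2269,161.7611) → (82.3500,160.1552) → (80.7441,156.2783) → (82.3500,152.4014) → (86.2269,150.7955) → (90.1038,152.4014) → (91.7097,156.2783) (closed)

[2] `<polygon>` closed polygon, #ff8800→score S468 F1944: (56.2758,173.9061) → (42.1183,167.2996) → (217.8129,68.6613) → (12.0075,120.4608) → (56.2758,173.9061) (closed)

[3] `<path>` cubic bezier, #ff8800→score S468 F1944: (82.0486,72.9451) → (93.2379,59.9847) → (105.0505,52.8735) → (118.9472,50.5088) → (136.3888,51.7877)

[4] `<path>` rectangle, #ff8800→score S468 F1944: (85.3116,167.4992) → (153.9137,167.4992) → (153.9137,126.5192) → (85.3116,126.5192) → (85.3116,167.4992) (closed)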